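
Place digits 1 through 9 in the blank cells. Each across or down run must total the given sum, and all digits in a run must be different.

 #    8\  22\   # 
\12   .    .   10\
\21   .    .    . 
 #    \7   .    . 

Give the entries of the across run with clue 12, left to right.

3, 9

Nothing is forced directly, so branch on R3C2, whose candidates are 5 or 6. If R3C2 = 5: that forces R3C3 = 2, R2C3 = 8, R2C2 = 9, R1C2 = 8, after which R2C1 would have to be in {4} for the 21 across but in {1,2,3,5,6,7} for the 8 down — contradiction. So R3C2 = 6.
R3C3 = 7 − 6 = 1 completes the 7 across.
R2C3 = 10 − 1 = 9 completes the 10 down.
R2C2 = 7: the only remaining digit allowed by both the 21 across and the 22 down.
R1C2 = 22 − 13 = 9 completes the 22 down.
R2C1 = 21 − 16 = 5 completes the 21 across.
R1C1 = 12 − 9 = 3 completes the 12 across.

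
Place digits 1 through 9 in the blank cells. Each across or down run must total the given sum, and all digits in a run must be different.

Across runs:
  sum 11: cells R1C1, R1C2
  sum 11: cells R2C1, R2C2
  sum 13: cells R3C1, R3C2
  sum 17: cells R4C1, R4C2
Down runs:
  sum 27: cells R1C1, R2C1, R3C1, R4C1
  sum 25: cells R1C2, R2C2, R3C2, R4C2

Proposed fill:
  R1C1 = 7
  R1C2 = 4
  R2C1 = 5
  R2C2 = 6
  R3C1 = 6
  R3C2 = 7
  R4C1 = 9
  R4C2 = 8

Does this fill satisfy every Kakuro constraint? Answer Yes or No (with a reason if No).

Across: 7+4=11; 5+6=11; 6+7=13; 9+8=17. Down: 7+5+6+9=27; 4+6+7+8=25. No digit repeats within any run.

Yes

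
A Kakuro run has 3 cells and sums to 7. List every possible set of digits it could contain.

{1,2,4}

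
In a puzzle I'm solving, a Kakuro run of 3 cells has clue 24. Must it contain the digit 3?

No

The only way to make 24 from 3 distinct digits is {7,8,9}, which does not contain 3.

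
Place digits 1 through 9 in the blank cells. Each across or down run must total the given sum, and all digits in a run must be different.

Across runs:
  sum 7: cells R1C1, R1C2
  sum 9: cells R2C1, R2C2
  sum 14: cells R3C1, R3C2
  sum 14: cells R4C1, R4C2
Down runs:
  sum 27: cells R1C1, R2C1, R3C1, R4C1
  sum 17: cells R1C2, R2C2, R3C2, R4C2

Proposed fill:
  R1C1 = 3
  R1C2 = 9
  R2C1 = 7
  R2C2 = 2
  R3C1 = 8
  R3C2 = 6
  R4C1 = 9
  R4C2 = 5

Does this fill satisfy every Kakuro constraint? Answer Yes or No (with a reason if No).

No — the down run R1C2–R4C2 sums to 22, not 17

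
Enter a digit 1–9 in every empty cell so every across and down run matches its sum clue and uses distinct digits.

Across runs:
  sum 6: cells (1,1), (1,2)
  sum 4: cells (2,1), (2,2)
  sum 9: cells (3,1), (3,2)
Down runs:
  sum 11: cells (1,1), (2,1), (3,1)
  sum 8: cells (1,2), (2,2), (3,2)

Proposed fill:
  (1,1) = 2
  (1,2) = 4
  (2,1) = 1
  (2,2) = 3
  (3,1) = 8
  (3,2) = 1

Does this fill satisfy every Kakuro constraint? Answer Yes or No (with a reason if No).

Across: 2+4=6; 1+3=4; 8+1=9. Down: 2+1+8=11; 4+3+1=8. No digit repeats within any run.

Yes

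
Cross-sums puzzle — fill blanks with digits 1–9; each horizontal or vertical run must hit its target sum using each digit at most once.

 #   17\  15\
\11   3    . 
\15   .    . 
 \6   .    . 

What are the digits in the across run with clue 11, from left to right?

3, 8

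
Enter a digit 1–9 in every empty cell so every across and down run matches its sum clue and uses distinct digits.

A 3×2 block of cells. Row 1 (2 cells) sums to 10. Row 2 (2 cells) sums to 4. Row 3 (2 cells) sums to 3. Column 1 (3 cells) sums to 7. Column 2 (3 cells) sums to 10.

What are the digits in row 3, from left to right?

2, 1

4 in 2 cells must be {1,3}; 3 in 2 cells must be {1,2}; 7 in 3 cells must be {1,2,4}.
The 4 across and the 7 down share only 1, so (2,1) = 1.
(2,2) = 4 − 1 = 3 completes the 4 across.
Given what's placed, (3,1) must be 2 to fit the 3 across and 7 down.
(3,2) = 3 − 2 = 1 completes the 3 across.
(1,1) = 7 − 3 = 4 completes the 7 down.
(1,2) = 10 − 4 = 6 completes the 10 across.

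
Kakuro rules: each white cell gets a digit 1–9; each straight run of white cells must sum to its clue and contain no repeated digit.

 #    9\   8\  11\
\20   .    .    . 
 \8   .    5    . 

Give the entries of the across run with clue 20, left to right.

R1C2 = 8 − 5 = 3 completes the 8 down.
Given what's placed, R2C3 must be 2 to fit the 8 across and 11 down.
Given what's placed, R1C1 must be 8 to fit the 20 across and 9 down.
R1C3 = 20 − 11 = 9 completes the 20 across.
R2C1 = 8 − 7 = 1 completes the 8 across.

8 3 9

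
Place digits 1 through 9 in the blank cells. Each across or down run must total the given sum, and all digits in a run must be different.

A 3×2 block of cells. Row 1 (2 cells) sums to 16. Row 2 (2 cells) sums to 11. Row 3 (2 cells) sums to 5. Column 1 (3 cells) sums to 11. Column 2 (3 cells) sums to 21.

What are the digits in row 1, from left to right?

7, 9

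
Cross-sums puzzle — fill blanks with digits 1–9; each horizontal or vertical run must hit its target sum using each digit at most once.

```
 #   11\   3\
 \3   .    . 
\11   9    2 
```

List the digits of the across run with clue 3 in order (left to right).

3 in 2 cells must be {1,2}.
R1C1 = 11 − 9 = 2 completes the 11 down.
R1C2 = 3 − 2 = 1 completes the 3 across.

2 1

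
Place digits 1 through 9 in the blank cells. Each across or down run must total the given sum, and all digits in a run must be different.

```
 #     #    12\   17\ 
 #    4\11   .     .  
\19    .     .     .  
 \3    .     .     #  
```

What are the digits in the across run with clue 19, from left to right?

3 7 9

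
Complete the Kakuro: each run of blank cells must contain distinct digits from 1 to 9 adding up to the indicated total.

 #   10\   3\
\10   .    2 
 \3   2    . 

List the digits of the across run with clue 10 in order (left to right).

8 2

3 in 2 cells must be {1,2}.
R1C1 = 10 − 2 = 8 completes the 10 across.
R2C2 = 3 − 2 = 1 completes the 3 across.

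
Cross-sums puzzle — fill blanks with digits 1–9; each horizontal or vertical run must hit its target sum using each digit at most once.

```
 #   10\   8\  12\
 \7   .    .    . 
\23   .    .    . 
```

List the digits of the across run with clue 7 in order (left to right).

1, 2, 4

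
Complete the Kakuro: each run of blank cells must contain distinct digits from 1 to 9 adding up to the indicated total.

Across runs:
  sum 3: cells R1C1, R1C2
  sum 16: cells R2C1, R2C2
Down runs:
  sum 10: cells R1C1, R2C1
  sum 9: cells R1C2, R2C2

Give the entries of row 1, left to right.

1 2

3 in 2 cells must be {1,2}; 16 in 2 cells must be {7,9}.
The 16 across and the 9 down share only 7, so R2C2 = 7.
R1C2 = 9 − 7 = 2 completes the 9 down.
R2C1 = 16 − 7 = 9 completes the 16 across.
R1C1 = 3 − 2 = 1 completes the 3 across.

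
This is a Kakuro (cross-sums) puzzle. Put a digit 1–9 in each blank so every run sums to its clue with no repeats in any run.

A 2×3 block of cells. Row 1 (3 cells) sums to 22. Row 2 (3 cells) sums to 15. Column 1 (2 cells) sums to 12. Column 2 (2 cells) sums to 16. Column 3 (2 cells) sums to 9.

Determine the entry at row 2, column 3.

16 in 2 cells must be {7,9}.
Nothing is forced directly, so branch on (2,2), whose candidates are 7 or 9. If (2,2) = 9: that forces (1,2) = 7, (1,3) = 6, after which (2,3) would have to be in {1,2,4,5} for the 15 across but in {3} for the 9 down — contradiction. So (2,2) = 7.
(1,2) = 16 − 7 = 9 completes the 16 down.
Nothing is forced directly, so branch on (2,1), whose candidates are 3 or 5. If (2,1) = 3: then (1,1) would have to be in {5,6,7,8} for the 22 across but in {9} for the 12 down — contradiction. So (2,1) = 5.
(1,1) = 12 − 5 = 7 completes the 12 down.
(1,3) = 22 − 16 = 6 completes the 22 across.
(2,3) = 15 − 12 = 3 completes the 15 across.

3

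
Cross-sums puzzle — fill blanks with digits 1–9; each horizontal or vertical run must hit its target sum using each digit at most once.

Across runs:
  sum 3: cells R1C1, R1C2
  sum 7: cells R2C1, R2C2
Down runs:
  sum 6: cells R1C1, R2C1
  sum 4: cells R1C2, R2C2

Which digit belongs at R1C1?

2

3 in 2 cells must be {1,2}; 4 in 2 cells must be {1,3}.
The 3 across and the 4 down share only 1, so R1C2 = 1.
R2C2 = 4 − 1 = 3 completes the 4 down.
R1C1 = 3 − 1 = 2 completes the 3 across.
R2C1 = 7 − 3 = 4 completes the 7 across.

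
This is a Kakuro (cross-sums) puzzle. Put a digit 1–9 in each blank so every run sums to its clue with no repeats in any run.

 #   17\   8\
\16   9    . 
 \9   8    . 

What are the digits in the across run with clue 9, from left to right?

16 in 2 cells must be {7,9}; 17 in 2 cells must be {8,9}.
R1C2 = 16 − 9 = 7 completes the 16 across.
R2C2 = 9 − 8 = 1 completes the 9 across.

8 1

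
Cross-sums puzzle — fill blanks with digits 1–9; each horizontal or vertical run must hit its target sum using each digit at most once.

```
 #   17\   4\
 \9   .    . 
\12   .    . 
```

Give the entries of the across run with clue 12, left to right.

17 in 2 cells must be {8,9}; 4 in 2 cells must be {1,3}.
The 9 across and the 17 down share only 8, so R1C1 = 8.
R1C2 = 9 − 8 = 1 completes the 9 across.
R2C1 = 17 − 8 = 9 completes the 17 down.
R2C2 = 12 − 9 = 3 completes the 12 across.

9 3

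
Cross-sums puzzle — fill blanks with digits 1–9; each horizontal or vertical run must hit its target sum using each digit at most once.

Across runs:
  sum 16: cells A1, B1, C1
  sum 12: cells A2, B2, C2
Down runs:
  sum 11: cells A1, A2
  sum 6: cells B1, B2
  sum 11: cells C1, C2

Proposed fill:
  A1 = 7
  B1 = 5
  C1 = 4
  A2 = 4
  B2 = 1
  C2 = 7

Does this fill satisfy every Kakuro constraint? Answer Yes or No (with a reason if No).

Across: 7+5+4=16; 4+1+7=12. Down: 7+4=11; 5+1=6; 4+7=11. No digit repeats within any run.

Yes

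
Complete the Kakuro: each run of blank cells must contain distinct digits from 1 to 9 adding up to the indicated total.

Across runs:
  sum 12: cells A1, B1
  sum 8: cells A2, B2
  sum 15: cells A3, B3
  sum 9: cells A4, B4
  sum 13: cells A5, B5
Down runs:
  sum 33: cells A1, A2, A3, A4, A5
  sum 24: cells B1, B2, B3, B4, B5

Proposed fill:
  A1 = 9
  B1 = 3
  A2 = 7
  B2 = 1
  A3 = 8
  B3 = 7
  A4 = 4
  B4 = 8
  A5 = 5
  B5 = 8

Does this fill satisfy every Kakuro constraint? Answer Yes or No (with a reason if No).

No — the across run A4–B4 sums to 12, not 9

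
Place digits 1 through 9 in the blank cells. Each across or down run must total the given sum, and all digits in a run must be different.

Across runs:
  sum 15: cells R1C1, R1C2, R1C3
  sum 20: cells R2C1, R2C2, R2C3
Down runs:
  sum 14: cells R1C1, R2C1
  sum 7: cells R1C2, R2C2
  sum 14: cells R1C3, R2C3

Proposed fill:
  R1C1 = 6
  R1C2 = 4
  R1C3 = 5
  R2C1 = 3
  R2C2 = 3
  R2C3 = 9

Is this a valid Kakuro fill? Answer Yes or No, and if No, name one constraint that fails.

No — the across run R2C1–R2C3 sums to 15, not 20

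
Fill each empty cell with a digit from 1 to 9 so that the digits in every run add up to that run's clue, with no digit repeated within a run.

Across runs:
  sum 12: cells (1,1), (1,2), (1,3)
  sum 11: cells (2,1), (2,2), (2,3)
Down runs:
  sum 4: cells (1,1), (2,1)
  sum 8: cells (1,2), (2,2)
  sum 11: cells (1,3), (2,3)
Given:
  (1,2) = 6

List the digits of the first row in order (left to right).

1, 6, 5

4 in 2 cells must be {1,3}.
Given what's placed, (1,1) must be 1 to fit the 12 across and 4 down.
(1,3) = 12 − 7 = 5 completes the 12 across.
(2,1) = 4 − 1 = 3 completes the 4 down.
(2,2) = 8 − 6 = 2 completes the 8 down.
(2,3) = 11 − 5 = 6 completes the 11 across.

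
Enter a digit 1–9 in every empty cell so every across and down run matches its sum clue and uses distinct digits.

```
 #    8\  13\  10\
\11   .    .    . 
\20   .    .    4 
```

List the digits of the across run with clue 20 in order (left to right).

R1C3 = 10 − 4 = 6 completes the 10 down.
Given what's placed, R2C1 must be 7 to fit the 20 across and 8 down.
R2C2 = 20 − 11 = 9 completes the 20 across.
R1C1 = 8 − 7 = 1 completes the 8 down.
R1C2 = 11 − 7 = 4 completes the 11 across.

7, 9, 4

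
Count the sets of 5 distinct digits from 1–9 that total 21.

5 distinct digits from 1–9 sum between 15 and 35.

8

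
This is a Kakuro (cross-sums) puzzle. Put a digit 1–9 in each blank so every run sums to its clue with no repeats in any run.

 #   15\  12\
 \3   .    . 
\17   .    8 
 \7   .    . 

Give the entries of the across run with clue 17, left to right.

9, 8

3 in 2 cells must be {1,2}; 17 in 2 cells must be {8,9}.
R1C2 = 1: the only remaining digit allowed by both the 3 across and the 12 down.
R2C1 = 17 − 8 = 9 completes the 17 across.
R3C2 = 12 − 9 = 3 completes the 12 down.
R1C1 = 3 − 1 = 2 completes the 3 across.
R3C1 = 7 − 3 = 4 completes the 7 across.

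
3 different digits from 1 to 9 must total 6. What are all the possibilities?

{1,2,3}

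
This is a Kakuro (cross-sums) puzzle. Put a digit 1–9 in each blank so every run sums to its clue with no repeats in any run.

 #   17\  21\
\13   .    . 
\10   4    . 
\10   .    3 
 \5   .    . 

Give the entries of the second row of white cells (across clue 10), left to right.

R2C2 = 10 − 4 = 6 completes the 10 across.
R3C1 = 10 − 3 = 7 completes the 10 across.
Given what's placed, R4C1 must be 1 to fit the 5 across and 17 down.
R4C2 = 5 − 1 = 4 completes the 5 across.
R1C1 = 17 − 12 = 5 completes the 17 down.
R1C2 = 13 − 5 = 8 completes the 13 across.

4, 6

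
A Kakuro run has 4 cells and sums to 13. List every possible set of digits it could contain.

4 distinct digits from 1–9 sum between 10 and 30.

{1,2,3,7}; {1,2,4,6}; {1,3,4,5}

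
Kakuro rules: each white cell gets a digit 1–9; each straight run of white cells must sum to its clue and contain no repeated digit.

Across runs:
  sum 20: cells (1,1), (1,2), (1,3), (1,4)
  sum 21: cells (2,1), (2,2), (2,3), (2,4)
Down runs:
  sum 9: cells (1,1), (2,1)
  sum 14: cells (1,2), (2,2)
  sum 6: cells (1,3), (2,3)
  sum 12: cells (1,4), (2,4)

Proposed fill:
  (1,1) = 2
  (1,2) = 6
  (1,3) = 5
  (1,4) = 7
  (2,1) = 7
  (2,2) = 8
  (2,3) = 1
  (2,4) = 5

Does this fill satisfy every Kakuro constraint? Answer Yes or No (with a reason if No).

Yes

Across: 2+6+5+7=20; 7+8+1+5=21. Down: 2+7=9; 6+8=14; 5+1=6; 7+5=12. No digit repeats within any run.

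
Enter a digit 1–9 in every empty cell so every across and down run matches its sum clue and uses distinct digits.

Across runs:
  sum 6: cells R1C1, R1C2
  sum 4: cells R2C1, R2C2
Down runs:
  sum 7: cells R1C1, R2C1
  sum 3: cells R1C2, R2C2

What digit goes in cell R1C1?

4

4 in 2 cells must be {1,3}; 3 in 2 cells must be {1,2}.
The 4 across and the 3 down share only 1, so R2C2 = 1.
R1C2 = 3 − 1 = 2 completes the 3 down.
R2C1 = 4 − 1 = 3 completes the 4 across.
R1C1 = 6 − 2 = 4 completes the 6 across.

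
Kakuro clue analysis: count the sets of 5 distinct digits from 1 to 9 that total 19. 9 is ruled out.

4

5 distinct digits from 1–9 sum between 15 and 35.
Dropping sets that contain 9.
Enumerating: {1,2,3,5,8}, {1,2,3,6,7}, {1,2,4,5,7}, {1,3,4,5,6}.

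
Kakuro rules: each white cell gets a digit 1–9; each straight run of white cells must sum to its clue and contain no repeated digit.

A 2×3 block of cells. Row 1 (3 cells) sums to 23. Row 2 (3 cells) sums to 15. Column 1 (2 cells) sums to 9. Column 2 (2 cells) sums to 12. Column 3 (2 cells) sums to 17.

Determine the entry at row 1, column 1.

23 in 3 cells must be {6,8,9}; 17 in 2 cells must be {8,9}.
Nothing is forced directly, so branch on (1,1), whose candidates are 6 or 8. If (1,1) = 8: that forces (1,2) = 9, after which (1,3) would have to be in {6} for the 23 across but in {8,9} for the 17 down — contradiction. So (1,1) = 6.
(2,1) = 9 − 6 = 3 completes the 9 down.
Given what's placed, (2,3) must be 8 to fit the 15 across and 17 down.
(1,3) = 17 − 8 = 9 completes the 17 down.
(2,2) = 15 − 11 = 4 completes the 15 across.
(1,2) = 23 − 15 = 8 completes the 23 across.

6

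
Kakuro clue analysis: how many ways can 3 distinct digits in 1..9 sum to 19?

3 distinct digits from 1–9 sum between 6 and 24.
Enumerating: {2,8,9}, {3,7,9}, {4,6,9}, {4,7,8}, {5,6,8}.

5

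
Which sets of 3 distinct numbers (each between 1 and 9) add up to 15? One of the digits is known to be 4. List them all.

{2,4,9}; {3,4,8}; {4,5,6}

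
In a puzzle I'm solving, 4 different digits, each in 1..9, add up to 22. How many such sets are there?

4 distinct digits from 1–9 sum between 10 and 30.

11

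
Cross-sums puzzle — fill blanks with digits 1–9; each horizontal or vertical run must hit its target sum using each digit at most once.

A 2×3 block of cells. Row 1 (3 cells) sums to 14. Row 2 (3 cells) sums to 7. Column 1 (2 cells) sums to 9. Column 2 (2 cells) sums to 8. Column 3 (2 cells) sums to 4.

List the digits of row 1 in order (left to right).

5 6 3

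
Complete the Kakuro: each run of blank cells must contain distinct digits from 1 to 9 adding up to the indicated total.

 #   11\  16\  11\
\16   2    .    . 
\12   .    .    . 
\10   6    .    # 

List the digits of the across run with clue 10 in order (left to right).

6, 4

R2C1 = 11 − 8 = 3 completes the 11 down.
R3C2 = 10 − 6 = 4 completes the 10 across.
No cell is forced outright now. R2C2 can only be 5 or 7 (the digits allowed by both its 12 across and its 16 down). If R2C2 = 5: then R1C2 would have to be in {5,6,8,9} for the 16 across but in {7} for the 16 down — contradiction. So R2C2 = 7.
R1C2 = 16 − 11 = 5 completes the 16 down.
R1C3 = 16 − 7 = 9 completes the 16 across.
R2C3 = 12 − 10 = 2 completes the 12 across.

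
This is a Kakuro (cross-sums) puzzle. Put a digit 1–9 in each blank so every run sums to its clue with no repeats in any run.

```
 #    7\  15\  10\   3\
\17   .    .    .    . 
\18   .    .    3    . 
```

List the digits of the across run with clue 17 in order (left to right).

3 6 7 1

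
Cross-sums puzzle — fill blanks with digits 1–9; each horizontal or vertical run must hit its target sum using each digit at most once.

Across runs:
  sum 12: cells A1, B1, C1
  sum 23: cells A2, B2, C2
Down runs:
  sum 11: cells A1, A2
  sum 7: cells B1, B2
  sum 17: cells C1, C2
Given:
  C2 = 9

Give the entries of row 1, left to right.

3 1 8

23 in 3 cells must be {6,8,9}; 17 in 2 cells must be {8,9}.
C1 = 17 − 9 = 8 completes the 17 down.
B2 = 6: the only remaining digit allowed by both the 23 across and the 7 down.
A1 = 3: the only remaining digit allowed by both the 12 across and the 11 down.
B1 = 12 − 11 = 1 completes the 12 across.
A2 = 23 − 15 = 8 completes the 23 across.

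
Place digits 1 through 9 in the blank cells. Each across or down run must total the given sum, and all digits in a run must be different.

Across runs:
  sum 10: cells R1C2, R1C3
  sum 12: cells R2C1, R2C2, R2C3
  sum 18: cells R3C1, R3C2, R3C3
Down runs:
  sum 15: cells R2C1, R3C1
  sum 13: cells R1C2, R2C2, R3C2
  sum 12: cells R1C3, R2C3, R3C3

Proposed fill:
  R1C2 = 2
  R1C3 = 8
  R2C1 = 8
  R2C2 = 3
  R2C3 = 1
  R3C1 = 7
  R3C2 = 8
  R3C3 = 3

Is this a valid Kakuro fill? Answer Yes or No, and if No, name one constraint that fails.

Across: 2+8=10; 8+3+1=12; 7+8+3=18. Down: 8+7=15; 2+3+8=13; 8+1+3=12. No digit repeats within any run.

Yes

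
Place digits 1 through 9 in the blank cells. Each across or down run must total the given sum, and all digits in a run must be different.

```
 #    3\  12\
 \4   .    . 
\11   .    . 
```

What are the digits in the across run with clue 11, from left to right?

4 in 2 cells must be {1,3}; 3 in 2 cells must be {1,2}.
The 4 across and the 3 down share only 1, so R1C1 = 1.
R1C2 = 4 − 1 = 3 completes the 4 across.
R2C1 = 3 − 1 = 2 completes the 3 down.
R2C2 = 11 − 2 = 9 completes the 11 across.

2 9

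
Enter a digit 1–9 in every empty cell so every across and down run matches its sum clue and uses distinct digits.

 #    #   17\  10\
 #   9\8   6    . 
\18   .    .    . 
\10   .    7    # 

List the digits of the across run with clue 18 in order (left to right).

R1C3 = 8 − 6 = 2 completes the 8 across.
R2C2 = 17 − 13 = 4 completes the 17 down.
R2C3 = 10 − 2 = 8 completes the 10 down.
R3C1 = 10 − 7 = 3 completes the 10 across.
R2C1 = 18 − 12 = 6 completes the 18 across.

6 4 8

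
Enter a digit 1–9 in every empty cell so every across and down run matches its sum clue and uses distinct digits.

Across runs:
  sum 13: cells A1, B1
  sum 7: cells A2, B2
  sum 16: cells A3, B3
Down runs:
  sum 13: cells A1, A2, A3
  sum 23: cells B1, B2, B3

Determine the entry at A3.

16 in 2 cells must be {7,9}; 23 in 3 cells must be {6,8,9}.
The 7 across and the 23 down share only 6, so B2 = 6.
Given what's placed, B3 must be 9 to fit the 16 across and 23 down.
B1 = 23 − 15 = 8 completes the 23 down.
A2 = 7 − 6 = 1 completes the 7 across.
A3 = 16 − 9 = 7 completes the 16 across.
A1 = 13 − 8 = 5 completes the 13 across.

7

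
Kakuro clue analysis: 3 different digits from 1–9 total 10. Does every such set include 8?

Counterexample: {1,2,7} sums to 10 without using 8.

No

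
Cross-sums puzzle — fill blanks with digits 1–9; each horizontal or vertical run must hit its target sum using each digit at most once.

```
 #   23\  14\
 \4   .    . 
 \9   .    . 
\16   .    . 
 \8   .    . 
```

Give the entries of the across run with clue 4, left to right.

3 1

4 in 2 cells must be {1,3}; 16 in 2 cells must be {7,9}.
Only 7 fits R3C2 under both its across sum 16 and down sum 14.
Given what's placed, R1C2 must be 1 to fit the 4 across and 14 down.
R3C1 = 16 − 7 = 9 completes the 16 across.
R4C2 = 2: the only remaining digit allowed by both the 8 across and the 14 down.
R1C1 = 4 − 1 = 3 completes the 4 across.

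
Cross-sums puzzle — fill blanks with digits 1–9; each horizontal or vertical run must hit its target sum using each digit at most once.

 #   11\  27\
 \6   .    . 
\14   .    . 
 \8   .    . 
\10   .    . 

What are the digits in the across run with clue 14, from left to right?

5 9

11 in 4 cells must be {1,2,3,5}.
Only 5 fits R2C1 under both its across sum 14 and down sum 11.
R2C2 = 14 − 5 = 9 completes the 14 across.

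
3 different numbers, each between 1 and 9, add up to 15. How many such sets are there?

3 distinct digits from 1–9 sum between 6 and 24.

8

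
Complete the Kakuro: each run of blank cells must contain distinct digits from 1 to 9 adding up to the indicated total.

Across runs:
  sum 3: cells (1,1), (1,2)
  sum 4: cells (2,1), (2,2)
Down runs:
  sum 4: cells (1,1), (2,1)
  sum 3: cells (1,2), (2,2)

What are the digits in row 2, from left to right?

3, 1

3 in 2 cells must be {1,2}; 4 in 2 cells must be {1,3}.
The 3 across and the 4 down share only 1, so (1,1) = 1.
(1,2) = 3 − 1 = 2 completes the 3 across.
(2,1) = 4 − 1 = 3 completes the 4 down.
(2,2) = 4 − 3 = 1 completes the 4 across.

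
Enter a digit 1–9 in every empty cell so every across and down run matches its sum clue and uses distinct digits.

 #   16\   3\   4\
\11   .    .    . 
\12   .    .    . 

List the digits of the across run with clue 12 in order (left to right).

16 in 2 cells must be {7,9}; 3 in 2 cells must be {1,2}; 4 in 2 cells must be {1,3}.
The 11 across and the 16 down share only 7, so R1C1 = 7.
Given what's placed, R1C2 must be 1 to fit the 11 across and 3 down.
R1C3 = 11 − 8 = 3 completes the 11 across.
R2C1 = 16 − 7 = 9 completes the 16 down.
R2C2 = 3 − 1 = 2 completes the 3 down.
R2C3 = 12 − 11 = 1 completes the 12 across.

9 2 1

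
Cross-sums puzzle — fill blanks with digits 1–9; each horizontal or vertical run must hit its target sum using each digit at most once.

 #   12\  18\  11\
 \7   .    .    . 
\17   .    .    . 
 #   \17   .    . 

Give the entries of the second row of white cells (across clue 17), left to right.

7 in 3 cells must be {1,2,4}; 17 in 2 cells must be {8,9}.
Only 4 fits R1C1 under both its across sum 7 and down sum 12.
R2C1 = 12 − 4 = 8 completes the 12 down.
The 17 across and the 11 down share only 8, so R3C3 = 8.
R2C3 = 2: the only remaining digit allowed by both the 17 across and the 11 down.
R3C2 = 17 − 8 = 9 completes the 17 across.
R1C3 = 11 − 10 = 1 completes the 11 down.
R2C2 = 17 − 10 = 7 completes the 17 across.

8 7 2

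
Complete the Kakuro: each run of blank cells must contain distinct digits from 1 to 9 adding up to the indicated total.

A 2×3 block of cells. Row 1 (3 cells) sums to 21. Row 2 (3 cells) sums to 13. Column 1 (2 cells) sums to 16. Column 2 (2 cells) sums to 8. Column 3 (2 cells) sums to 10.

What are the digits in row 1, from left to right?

16 in 2 cells must be {7,9}.
Nothing is forced directly, so branch on (1,2), whose candidates are 5 or 6 or 7. If (1,2) = 6: that forces (1,1) = 7, (1,3) = 8, (2,1) = 9, after which (2,2) would have to be in {1,3} for the 13 across but in {2} for the 8 down — contradiction. If (1,2) = 7: that forces (1,1) = 9, after which (1,3) would have to be in {5} for the 21 across but in {1,2,3,4,6,7,8,9} for the 10 down — contradiction. So (1,2) = 5.
(2,2) = 8 − 5 = 3 completes the 8 down.
Given what's placed, (2,1) must be 9 to fit the 13 across and 16 down.
(2,3) = 13 − 12 = 1 completes the 13 across.
(1,1) = 16 − 9 = 7 completes the 16 down.
(1,3) = 21 − 12 = 9 completes the 21 across.

7, 5, 9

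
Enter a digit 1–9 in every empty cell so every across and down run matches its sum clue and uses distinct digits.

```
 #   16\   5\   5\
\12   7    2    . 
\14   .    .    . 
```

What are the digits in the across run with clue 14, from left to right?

16 in 2 cells must be {7,9}.
R1C3 = 12 − 9 = 3 completes the 12 across.
R2C1 = 16 − 7 = 9 completes the 16 down.
R2C2 = 5 − 2 = 3 completes the 5 down.
R2C3 = 14 − 12 = 2 completes the 14 across.

9 3 2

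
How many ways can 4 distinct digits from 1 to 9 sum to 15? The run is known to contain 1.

5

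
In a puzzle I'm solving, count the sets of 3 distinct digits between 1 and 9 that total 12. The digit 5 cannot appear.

5

3 distinct digits from 1–9 sum between 6 and 24.
Dropping sets that contain 5.
Enumerating: {1,2,9}, {1,3,8}, {1,4,7}, {2,3,7}, {2,4,6}.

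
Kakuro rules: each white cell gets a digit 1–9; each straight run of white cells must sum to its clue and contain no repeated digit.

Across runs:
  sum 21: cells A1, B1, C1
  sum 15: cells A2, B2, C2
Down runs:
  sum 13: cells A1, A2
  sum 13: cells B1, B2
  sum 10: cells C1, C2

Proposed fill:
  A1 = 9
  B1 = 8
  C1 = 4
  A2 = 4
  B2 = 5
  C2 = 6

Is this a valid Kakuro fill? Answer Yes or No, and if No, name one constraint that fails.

Yes

Across: 9+8+4=21; 4+5+6=15. Down: 9+4=13; 8+5=13; 4+6=10. No digit repeats within any run.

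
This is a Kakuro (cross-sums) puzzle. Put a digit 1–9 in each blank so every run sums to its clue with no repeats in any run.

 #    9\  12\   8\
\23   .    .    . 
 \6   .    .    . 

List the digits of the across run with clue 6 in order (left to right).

23 in 3 cells must be {6,8,9}; 6 in 3 cells must be {1,2,3}.
The 23 across and the 8 down share only 6, so R1C3 = 6.
The 6 across and the 12 down share only 3, so R2C2 = 3.
R2C3 = 8 − 6 = 2 completes the 8 down.
R1C1 = 8: the only remaining digit allowed by both the 23 across and the 9 down.
R1C2 = 23 − 14 = 9 completes the 23 across.
R2C1 = 6 − 5 = 1 completes the 6 across.

1 3 2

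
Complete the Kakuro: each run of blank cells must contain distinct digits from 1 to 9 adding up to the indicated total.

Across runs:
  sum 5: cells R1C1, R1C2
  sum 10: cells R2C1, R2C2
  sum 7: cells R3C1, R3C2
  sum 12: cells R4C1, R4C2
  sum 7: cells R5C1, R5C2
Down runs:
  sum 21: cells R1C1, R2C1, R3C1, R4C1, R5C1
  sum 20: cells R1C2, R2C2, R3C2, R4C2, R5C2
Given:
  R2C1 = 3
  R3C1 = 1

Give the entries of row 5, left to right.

R2C2 = 10 − 3 = 7 completes the 10 across.
R3C2 = 7 − 1 = 6 completes the 7 across.
R4C2 = 4: the only remaining digit allowed by both the 12 across and the 20 down.
R4C1 = 12 − 4 = 8 completes the 12 across.
Nothing is forced directly, so branch on R1C1, whose candidates are 2 or 4. If R1C1 = 2: then R1C2 would have to be in {3} for the 5 across but in {1,2} for the 20 down — contradiction. So R1C1 = 4.
R1C2 = 5 − 4 = 1 completes the 5 across.
R5C1 = 21 − 16 = 5 completes the 21 down.
R5C2 = 7 − 5 = 2 completes the 7 across.

5 2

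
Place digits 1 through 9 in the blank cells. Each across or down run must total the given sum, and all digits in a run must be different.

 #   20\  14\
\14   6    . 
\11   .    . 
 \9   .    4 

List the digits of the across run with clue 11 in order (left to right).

9, 2

R1C2 = 14 − 6 = 8 completes the 14 across.
R2C2 = 14 − 12 = 2 completes the 14 down.
R3C1 = 9 − 4 = 5 completes the 9 across.
R2C1 = 11 − 2 = 9 completes the 11 across.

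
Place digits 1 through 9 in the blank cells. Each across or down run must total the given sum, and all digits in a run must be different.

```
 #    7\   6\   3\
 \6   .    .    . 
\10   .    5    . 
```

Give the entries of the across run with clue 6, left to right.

3 1 2

6 in 3 cells must be {1,2,3}; 3 in 2 cells must be {1,2}.
R1C2 = 6 − 5 = 1 completes the 6 down.
Given what's placed, R1C3 must be 2 to fit the 6 across and 3 down.
R2C3 = 3 − 2 = 1 completes the 3 down.
R1C1 = 6 − 3 = 3 completes the 6 across.
R2C1 = 10 − 6 = 4 completes the 10 across.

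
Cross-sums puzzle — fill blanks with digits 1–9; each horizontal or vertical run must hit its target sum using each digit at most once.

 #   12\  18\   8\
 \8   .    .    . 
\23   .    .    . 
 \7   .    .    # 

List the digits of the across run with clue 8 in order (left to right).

1 5 2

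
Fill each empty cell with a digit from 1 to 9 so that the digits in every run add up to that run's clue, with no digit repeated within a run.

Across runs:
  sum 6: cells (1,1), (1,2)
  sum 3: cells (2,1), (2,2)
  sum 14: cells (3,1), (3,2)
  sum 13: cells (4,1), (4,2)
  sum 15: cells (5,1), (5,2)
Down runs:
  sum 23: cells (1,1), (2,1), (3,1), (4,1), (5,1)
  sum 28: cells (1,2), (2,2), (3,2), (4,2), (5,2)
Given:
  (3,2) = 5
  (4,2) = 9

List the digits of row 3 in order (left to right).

9, 5

3 in 2 cells must be {1,2}.
(3,1) = 14 − 5 = 9 completes the 14 across.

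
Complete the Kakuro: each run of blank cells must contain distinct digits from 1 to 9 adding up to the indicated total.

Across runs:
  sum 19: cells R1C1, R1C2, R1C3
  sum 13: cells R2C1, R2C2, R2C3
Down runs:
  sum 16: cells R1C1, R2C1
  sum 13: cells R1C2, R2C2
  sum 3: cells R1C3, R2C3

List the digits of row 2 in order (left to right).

7 5 1

16 in 2 cells must be {7,9}; 3 in 2 cells must be {1,2}.
The 19 across and the 3 down share only 2, so R1C3 = 2.
R2C3 = 3 − 2 = 1 completes the 3 down.
Given what's placed, R1C1 must be 9 to fit the 19 across and 16 down.
R1C2 = 19 − 11 = 8 completes the 19 across.
R2C1 = 16 − 9 = 7 completes the 16 down.
R2C2 = 13 − 8 = 5 completes the 13 across.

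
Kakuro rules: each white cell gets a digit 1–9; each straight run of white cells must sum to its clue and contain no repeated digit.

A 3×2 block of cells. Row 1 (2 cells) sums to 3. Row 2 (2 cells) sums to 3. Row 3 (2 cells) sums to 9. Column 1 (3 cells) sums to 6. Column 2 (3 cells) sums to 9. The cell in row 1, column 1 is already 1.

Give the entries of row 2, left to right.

2, 1

3 in 2 cells must be {1,2}; 6 in 3 cells must be {1,2,3}.
(1,2) = 3 − 1 = 2 completes the 3 across.
Given what's placed, (2,1) must be 2 to fit the 3 across and 6 down.
(2,2) = 3 − 2 = 1 completes the 3 across.
(3,1) = 6 − 3 = 3 completes the 6 down.
(3,2) = 9 − 3 = 6 completes the 9 across.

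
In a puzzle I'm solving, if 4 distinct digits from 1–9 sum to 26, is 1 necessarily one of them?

No

Counterexample: {2,7,8,9} sums to 26 without using 1.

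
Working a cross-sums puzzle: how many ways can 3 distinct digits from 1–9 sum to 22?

2

3 distinct digits from 1–9 sum between 6 and 24.
Enumerating: {5,8,9}, {6,7,9}.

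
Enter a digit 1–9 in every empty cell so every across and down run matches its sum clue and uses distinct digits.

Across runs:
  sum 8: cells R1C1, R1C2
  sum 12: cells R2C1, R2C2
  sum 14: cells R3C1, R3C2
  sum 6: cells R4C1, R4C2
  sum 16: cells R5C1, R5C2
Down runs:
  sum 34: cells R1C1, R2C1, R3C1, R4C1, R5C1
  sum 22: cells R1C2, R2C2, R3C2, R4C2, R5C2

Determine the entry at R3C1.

16 in 2 cells must be {7,9}; 34 in 5 cells must be {4,6,7,8,9}.
Only 4 fits R4C1 under both its across sum 6 and down sum 34.
R4C2 = 6 − 4 = 2 completes the 6 across.
Nothing is forced directly, so branch on R1C1, whose candidates are 6 or 7. If R1C1 = 6: then R1C2 would have to be in {2} for the 8 across but in {1,3,4,5,6,7,8,9} for the 22 down — contradiction. So R1C1 = 7.
R1C2 = 8 − 7 = 1 completes the 8 across.
R5C1 = 9: the only remaining digit allowed by both the 16 across and the 34 down.
R5C2 = 16 − 9 = 7 completes the 16 across.
Given what's placed, R2C1 must be 8 to fit the 12 across and 34 down.
R2C2 = 12 − 8 = 4 completes the 12 across.
R3C1 = 34 − 28 = 6 completes the 34 down.

6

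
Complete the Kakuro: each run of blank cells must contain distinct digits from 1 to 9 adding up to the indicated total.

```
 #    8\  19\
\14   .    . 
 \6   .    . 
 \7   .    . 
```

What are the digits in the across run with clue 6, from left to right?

The 14 across and the 8 down share only 5, so R1C1 = 5.
R1C2 = 14 − 5 = 9 completes the 14 across.
Nothing is forced directly, so branch on R2C1, whose candidates are 1 or 2. If R2C1 = 1: then R2C2 would have to be in {5} for the 6 across but in {2,3,4,6,7,8} for the 19 down — contradiction. So R2C1 = 2.
R2C2 = 6 − 2 = 4 completes the 6 across.
R3C1 = 8 − 7 = 1 completes the 8 down.
R3C2 = 7 − 1 = 6 completes the 7 across.

2 4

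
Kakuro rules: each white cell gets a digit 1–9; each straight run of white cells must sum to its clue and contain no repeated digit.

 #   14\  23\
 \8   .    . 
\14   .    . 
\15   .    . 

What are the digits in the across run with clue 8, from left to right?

23 in 3 cells must be {6,8,9}.
The 8 across and the 23 down share only 6, so R1C2 = 6.
R1C1 = 8 − 6 = 2 completes the 8 across.
Nothing is forced directly, so branch on R2C2, whose candidates are 8 or 9. If R2C2 = 8: then R2C1 would have to be in {6} for the 14 across but in {3,4,5,7,8,9} for the 14 down — contradiction. So R2C2 = 9.
R2C1 = 14 − 9 = 5 completes the 14 across.
R3C1 = 14 − 7 = 7 completes the 14 down.
R3C2 = 15 − 7 = 8 completes the 15 across.

2, 6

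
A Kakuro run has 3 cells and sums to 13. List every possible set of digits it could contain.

{1,3,9}; {1,4,8}; {1,5,7}; {2,3,8}; {2,4,7}; {2,5,6}; {3,4,6}

3 distinct digits from 1–9 sum between 6 and 24.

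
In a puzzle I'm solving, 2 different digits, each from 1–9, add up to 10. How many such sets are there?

2 distinct digits from 1–9 sum between 3 and 17.
Enumerating: {1,9}, {2,8}, {3,7}, {4,6}.

4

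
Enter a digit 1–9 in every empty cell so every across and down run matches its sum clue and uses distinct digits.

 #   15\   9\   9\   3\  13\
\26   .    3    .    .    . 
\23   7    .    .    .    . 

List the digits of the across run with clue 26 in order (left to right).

3 in 2 cells must be {1,2}.
R1C1 = 15 − 7 = 8 completes the 15 down.
R2C2 = 9 − 3 = 6 completes the 9 down.
Nothing is forced directly, so branch on R2C5, whose candidates are 4 or 5. If R2C5 = 5: then R1C5 would have to be in {1,2,4,5,6,7,9} for the 26 across but in {8} for the 13 down — contradiction. So R2C5 = 4.
R1C5 = 13 − 4 = 9 completes the 13 down.
Given what's placed, R2C4 must be 1 to fit the 23 across and 3 down.
R1C4 = 3 − 1 = 2 completes the 3 down.
R2C3 = 23 − 18 = 5 completes the 23 across.
R1C3 = 26 − 22 = 4 completes the 26 across.

8 3 4 2 9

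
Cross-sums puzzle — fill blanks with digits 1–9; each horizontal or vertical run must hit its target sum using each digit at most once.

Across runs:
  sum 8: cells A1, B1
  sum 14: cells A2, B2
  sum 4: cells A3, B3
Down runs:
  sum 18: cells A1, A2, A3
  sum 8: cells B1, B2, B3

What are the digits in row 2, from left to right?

9 5

4 in 2 cells must be {1,3}.
The 14 across and the 8 down share only 5, so B2 = 5.
Given what's placed, B3 must be 1 to fit the 4 across and 8 down.
B1 = 8 − 6 = 2 completes the 8 down.
A2 = 14 − 5 = 9 completes the 14 across.
A3 = 4 − 1 = 3 completes the 4 across.
A1 = 8 − 2 = 6 completes the 8 across.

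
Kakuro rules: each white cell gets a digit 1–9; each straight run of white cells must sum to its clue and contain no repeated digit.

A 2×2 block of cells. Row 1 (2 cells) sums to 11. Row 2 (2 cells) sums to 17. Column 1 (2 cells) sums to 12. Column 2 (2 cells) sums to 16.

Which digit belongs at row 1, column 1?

4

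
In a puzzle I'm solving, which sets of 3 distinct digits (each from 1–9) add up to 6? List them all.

3 distinct digits from 1–9 sum between 6 and 24.
Only one set works: {1,2,3}.

{1,2,3}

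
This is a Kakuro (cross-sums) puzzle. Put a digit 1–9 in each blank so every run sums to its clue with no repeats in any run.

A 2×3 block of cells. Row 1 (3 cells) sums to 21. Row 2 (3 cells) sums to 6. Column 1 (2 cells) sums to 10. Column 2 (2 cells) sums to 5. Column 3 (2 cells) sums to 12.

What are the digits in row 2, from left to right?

2 1 3

6 in 3 cells must be {1,2,3}.
The 21 across and the 5 down share only 4, so (1,2) = 4.
(2,2) = 5 − 4 = 1 completes the 5 down.
Given what's placed, (2,3) must be 3 to fit the 6 across and 12 down.
(1,3) = 12 − 3 = 9 completes the 12 down.
(2,1) = 6 − 4 = 2 completes the 6 across.
(1,1) = 21 − 13 = 8 completes the 21 across.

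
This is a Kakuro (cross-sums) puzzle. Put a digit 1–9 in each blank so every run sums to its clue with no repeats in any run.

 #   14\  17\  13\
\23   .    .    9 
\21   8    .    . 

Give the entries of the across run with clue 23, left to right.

6 8 9

23 in 3 cells must be {6,8,9}; 17 in 2 cells must be {8,9}.
R1C1 = 14 − 8 = 6 completes the 14 down.
R1C2 = 23 − 15 = 8 completes the 23 across.
R2C2 = 17 − 8 = 9 completes the 17 down.
R2C3 = 21 − 17 = 4 completes the 21 across.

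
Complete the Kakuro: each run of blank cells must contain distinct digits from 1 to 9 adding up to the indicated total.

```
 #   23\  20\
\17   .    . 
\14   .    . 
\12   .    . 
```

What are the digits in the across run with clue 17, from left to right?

17 in 2 cells must be {8,9}; 23 in 3 cells must be {6,8,9}.
Nothing is forced directly, so branch on R1C1, whose candidates are 8 or 9. If R1C1 = 9: that forces R1C2 = 8, R3C1 = 8, after which R3C2 would have to be in {4} for the 12 across but in {3,5,7,9} for the 20 down — contradiction. So R1C1 = 8.
R1C2 = 17 − 8 = 9 completes the 17 across.
Given what's placed, R3C1 must be 9 to fit the 12 across and 23 down.
R3C2 = 12 − 9 = 3 completes the 12 across.
R2C1 = 23 − 17 = 6 completes the 23 down.
R2C2 = 14 − 6 = 8 completes the 14 across.

8 9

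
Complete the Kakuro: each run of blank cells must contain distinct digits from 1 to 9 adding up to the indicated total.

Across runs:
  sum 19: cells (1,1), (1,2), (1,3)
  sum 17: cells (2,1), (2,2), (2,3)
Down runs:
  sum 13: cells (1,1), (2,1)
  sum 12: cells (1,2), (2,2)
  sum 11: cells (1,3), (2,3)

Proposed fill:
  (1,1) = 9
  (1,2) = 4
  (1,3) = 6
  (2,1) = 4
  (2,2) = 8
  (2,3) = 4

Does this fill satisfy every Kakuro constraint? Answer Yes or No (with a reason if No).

No — the down run (1,3)–(2,3) sums to 10, not 11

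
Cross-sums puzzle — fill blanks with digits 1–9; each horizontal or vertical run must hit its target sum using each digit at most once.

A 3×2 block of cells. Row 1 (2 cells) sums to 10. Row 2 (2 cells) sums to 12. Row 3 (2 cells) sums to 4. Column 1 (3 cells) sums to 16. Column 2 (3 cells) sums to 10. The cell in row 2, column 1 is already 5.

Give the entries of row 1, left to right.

4 in 2 cells must be {1,3}.
(2,2) = 12 − 5 = 7 completes the 12 across.
Given what's placed, (3,1) must be 3 to fit the 4 across and 16 down.
(3,2) = 4 − 3 = 1 completes the 4 across.
(1,1) = 16 − 8 = 8 completes the 16 down.
(1,2) = 10 − 8 = 2 completes the 10 across.

8 2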